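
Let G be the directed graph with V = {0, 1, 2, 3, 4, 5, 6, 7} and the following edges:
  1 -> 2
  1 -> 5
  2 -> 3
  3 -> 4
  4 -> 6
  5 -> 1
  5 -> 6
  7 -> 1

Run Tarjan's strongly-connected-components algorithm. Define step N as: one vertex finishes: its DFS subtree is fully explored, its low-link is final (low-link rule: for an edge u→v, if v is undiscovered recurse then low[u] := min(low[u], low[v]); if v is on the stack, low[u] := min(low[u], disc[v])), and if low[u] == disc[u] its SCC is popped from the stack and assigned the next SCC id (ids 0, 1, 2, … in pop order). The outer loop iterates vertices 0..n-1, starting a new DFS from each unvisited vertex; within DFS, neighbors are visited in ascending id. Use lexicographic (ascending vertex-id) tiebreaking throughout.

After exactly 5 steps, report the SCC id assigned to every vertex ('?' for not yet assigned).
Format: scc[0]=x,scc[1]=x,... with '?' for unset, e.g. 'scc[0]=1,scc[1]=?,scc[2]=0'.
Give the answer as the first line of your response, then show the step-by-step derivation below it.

scc[0]=0,scc[1]=?,scc[2]=4,scc[3]=3,scc[4]=2,scc[5]=?,scc[6]=1,scc[7]=?

step 1: low=(low[0]=0,low[1]=?,low[2]=?,low[3]=?,low[4]=?,low[5]=?,low[6]=?,low[7]=?); scc=(scc[0]=0,scc[1]=?,scc[2]=?,scc[3]=?,scc[4]=?,scc[5]=?,scc[6]=?,scc[7]=?)
step 2: low=(low[0]=0,low[1]=1,low[2]=2,low[3]=3,low[4]=4,low[5]=?,low[6]=5,low[7]=?); scc=(scc[0]=0,scc[1]=?,scc[2]=?,scc[3]=?,scc[4]=?,scc[5]=?,scc[6]=1,scc[7]=?)
step 3: low=(low[0]=0,low[1]=1,low[2]=2,low[3]=3,low[4]=4,low[5]=?,low[6]=5,low[7]=?); scc=(scc[0]=0,scc[1]=?,scc[2]=?,scc[3]=?,scc[4]=2,scc[5]=?,scc[6]=1,scc[7]=?)
step 4: low=(low[0]=0,low[1]=1,low[2]=2,low[3]=3,low[4]=4,low[5]=?,low[6]=5,low[7]=?); scc=(scc[0]=0,scc[1]=?,scc[2]=?,scc[3]=3,scc[4]=2,scc[5]=?,scc[6]=1,scc[7]=?)
step 5: low=(low[0]=0,low[1]=1,low[2]=2,low[3]=3,low[4]=4,low[5]=?,low[6]=5,low[7]=?); scc=(scc[0]=0,scc[1]=?,scc[2]=4,scc[3]=3,scc[4]=2,scc[5]=?,scc[6]=1,scc[7]=?)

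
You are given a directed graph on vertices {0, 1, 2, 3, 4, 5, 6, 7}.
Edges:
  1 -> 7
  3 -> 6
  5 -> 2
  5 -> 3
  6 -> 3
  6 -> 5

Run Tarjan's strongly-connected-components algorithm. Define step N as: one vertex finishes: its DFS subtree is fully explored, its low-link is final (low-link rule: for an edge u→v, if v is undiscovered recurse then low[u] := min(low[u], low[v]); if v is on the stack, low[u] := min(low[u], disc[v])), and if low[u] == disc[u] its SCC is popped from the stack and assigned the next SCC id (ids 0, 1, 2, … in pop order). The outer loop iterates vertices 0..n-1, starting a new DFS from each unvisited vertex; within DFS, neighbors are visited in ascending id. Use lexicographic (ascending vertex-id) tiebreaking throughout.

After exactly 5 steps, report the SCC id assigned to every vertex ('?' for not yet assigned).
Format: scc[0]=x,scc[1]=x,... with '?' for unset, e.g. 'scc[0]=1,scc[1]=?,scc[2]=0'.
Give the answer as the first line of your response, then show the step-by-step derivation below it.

scc[0]=0,scc[1]=2,scc[2]=3,scc[3]=?,scc[4]=?,scc[5]=?,scc[6]=?,scc[7]=1

step 1: low=(low[0]=0,low[1]=?,low[2]=?,low[3]=?,low[4]=?,low[5]=?,low[6]=?,low[7]=?); scc=(scc[0]=0,scc[1]=?,scc[2]=?,scc[3]=?,scc[4]=?,scc[5]=?,scc[6]=?,scc[7]=?)
step 2: low=(low[0]=0,low[1]=1,low[2]=?,low[3]=?,low[4]=?,low[5]=?,low[6]=?,low[7]=2); scc=(scc[0]=0,scc[1]=?,scc[2]=?,scc[3]=?,scc[4]=?,scc[5]=?,scc[6]=?,scc[7]=1)
step 3: low=(low[0]=0,low[1]=1,low[2]=?,low[3]=?,low[4]=?,low[5]=?,low[6]=?,low[7]=2); scc=(scc[0]=0,scc[1]=2,scc[2]=?,scc[3]=?,scc[4]=?,scc[5]=?,scc[6]=?,scc[7]=1)
step 4: low=(low[0]=0,low[1]=1,low[2]=3,low[3]=?,low[4]=?,low[5]=?,low[6]=?,low[7]=2); scc=(scc[0]=0,scc[1]=2,scc[2]=3,scc[3]=?,scc[4]=?,scc[5]=?,scc[6]=?,scc[7]=1)
step 5: low=(low[0]=0,low[1]=1,low[2]=3,low[3]=4,low[4]=?,low[5]=4,low[6]=4,low[7]=2); scc=(scc[0]=0,scc[1]=2,scc[2]=3,scc[3]=?,scc[4]=?,scc[5]=?,scc[6]=?,scc[7]=1)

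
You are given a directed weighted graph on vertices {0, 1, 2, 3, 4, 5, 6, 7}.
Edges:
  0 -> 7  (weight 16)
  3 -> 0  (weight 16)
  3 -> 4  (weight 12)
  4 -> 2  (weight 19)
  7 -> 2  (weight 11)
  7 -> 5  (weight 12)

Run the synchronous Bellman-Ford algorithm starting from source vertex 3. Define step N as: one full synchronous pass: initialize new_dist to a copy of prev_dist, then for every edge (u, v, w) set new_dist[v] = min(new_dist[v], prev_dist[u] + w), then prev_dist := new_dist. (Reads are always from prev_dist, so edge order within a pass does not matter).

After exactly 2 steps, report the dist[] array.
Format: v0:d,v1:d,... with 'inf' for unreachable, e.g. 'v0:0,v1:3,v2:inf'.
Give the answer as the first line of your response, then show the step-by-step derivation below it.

v0:16,v1:inf,v2:31,v3:0,v4:12,v5:inf,v6:inf,v7:32

step 1: dist = v0:16,v1:inf,v2:inf,v3:0,v4:12,v5:inf,v6:inf,v7:inf
step 2: dist = v0:16,v1:inf,v2:31,v3:0,v4:12,v5:inf,v6:inf,v7:32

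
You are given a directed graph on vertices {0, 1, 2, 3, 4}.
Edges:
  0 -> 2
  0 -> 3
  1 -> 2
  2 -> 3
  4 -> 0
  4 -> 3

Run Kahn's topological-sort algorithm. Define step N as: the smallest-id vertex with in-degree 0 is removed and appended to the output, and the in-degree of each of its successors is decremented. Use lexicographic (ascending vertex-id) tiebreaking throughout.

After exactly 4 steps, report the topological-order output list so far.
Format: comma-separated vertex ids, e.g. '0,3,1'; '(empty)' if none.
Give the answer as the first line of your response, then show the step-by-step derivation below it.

1,4,0,2

step 1: output 1; order=[1]; indeg=(1,0,1,3,0)
step 2: output 4; order=[1,4]; indeg=(0,0,1,2,0)
step 3: output 0; order=[1,4,0]; indeg=(0,0,0,1,0)
step 4: output 2; order=[1,4,0,2]; indeg=(0,0,0,0,0)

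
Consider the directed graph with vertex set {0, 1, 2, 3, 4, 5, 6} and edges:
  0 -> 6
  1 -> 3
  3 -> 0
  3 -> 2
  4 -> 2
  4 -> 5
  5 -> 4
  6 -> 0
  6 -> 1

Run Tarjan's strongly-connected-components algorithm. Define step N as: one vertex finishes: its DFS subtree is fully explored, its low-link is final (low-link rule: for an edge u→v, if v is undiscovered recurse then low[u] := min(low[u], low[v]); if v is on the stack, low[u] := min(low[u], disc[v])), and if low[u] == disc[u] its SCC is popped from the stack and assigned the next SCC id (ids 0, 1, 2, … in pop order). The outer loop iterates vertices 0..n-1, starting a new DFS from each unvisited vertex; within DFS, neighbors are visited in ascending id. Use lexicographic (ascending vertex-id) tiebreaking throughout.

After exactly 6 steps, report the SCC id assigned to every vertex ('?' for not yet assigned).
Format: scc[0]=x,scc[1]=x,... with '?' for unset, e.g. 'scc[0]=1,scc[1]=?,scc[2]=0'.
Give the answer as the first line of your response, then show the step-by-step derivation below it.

scc[0]=1,scc[1]=1,scc[2]=0,scc[3]=1,scc[4]=?,scc[5]=?,scc[6]=1

step 1: low=(low[0]=0,low[1]=2,low[2]=4,low[3]=0,low[4]=?,low[5]=?,low[6]=0); scc=(scc[0]=?,scc[1]=?,scc[2]=0,scc[3]=?,scc[4]=?,scc[5]=?,scc[6]=?)
step 2: low=(low[0]=0,low[1]=2,low[2]=4,low[3]=0,low[4]=?,low[5]=?,low[6]=0); scc=(scc[0]=?,scc[1]=?,scc[2]=0,scc[3]=?,scc[4]=?,scc[5]=?,scc[6]=?)
step 3: low=(low[0]=0,low[1]=0,low[2]=4,low[3]=0,low[4]=?,low[5]=?,low[6]=0); scc=(scc[0]=?,scc[1]=?,scc[2]=0,scc[3]=?,scc[4]=?,scc[5]=?,scc[6]=?)
step 4: low=(low[0]=0,low[1]=0,low[2]=4,low[3]=0,low[4]=?,low[5]=?,low[6]=0); scc=(scc[0]=?,scc[1]=?,scc[2]=0,scc[3]=?,scc[4]=?,scc[5]=?,scc[6]=?)
step 5: low=(low[0]=0,low[1]=0,low[2]=4,low[3]=0,low[4]=?,low[5]=?,low[6]=0); scc=(scc[0]=1,scc[1]=1,scc[2]=0,scc[3]=1,scc[4]=?,scc[5]=?,scc[6]=1)
step 6: low=(low[0]=0,low[1]=0,low[2]=4,low[3]=0,low[4]=5,low[5]=5,low[6]=0); scc=(scc[0]=1,scc[1]=1,scc[2]=0,scc[3]=1,scc[4]=?,scc[5]=?,scc[6]=1)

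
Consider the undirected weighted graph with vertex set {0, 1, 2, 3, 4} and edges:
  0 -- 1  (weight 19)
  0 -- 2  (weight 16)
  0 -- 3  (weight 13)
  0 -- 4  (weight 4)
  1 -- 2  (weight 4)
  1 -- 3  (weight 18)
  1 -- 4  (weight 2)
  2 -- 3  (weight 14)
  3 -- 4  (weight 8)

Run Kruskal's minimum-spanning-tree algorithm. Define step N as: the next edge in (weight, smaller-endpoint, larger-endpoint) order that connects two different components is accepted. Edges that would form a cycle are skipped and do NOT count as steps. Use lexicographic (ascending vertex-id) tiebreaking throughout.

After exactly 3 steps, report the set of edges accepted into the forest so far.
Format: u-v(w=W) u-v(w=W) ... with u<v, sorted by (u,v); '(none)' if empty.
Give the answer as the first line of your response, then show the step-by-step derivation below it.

0-4(w=4) 1-2(w=4) 1-4(w=2)

step 1: add edge 1-4 (w=2); MST = {1-4(w=2)}
step 2: add edge 0-4 (w=4); MST = {0-4(w=4) 1-4(w=2)}
step 3: add edge 1-2 (w=4); MST = {0-4(w=4) 1-2(w=4) 1-4(w=2)}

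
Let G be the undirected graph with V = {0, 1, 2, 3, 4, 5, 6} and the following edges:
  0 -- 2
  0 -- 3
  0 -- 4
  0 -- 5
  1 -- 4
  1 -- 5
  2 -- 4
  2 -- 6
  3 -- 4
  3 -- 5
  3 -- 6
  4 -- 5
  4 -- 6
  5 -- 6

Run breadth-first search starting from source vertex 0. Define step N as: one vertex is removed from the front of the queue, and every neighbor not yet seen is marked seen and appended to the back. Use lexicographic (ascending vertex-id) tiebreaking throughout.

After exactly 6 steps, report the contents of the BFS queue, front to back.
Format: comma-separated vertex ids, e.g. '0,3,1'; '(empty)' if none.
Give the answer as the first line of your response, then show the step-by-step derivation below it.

1

step 1: dequeue 0; queue=[2,3,4,5]; order=0
step 2: dequeue 2; queue=[3,4,5,6]; order=0,2
step 3: dequeue 3; queue=[4,5,6]; order=0,2,3
step 4: dequeue 4; queue=[5,6,1]; order=0,2,3,4
step 5: dequeue 5; queue=[6,1]; order=0,2,3,4,5
step 6: dequeue 6; queue=[1]; order=0,2,3,4,5,6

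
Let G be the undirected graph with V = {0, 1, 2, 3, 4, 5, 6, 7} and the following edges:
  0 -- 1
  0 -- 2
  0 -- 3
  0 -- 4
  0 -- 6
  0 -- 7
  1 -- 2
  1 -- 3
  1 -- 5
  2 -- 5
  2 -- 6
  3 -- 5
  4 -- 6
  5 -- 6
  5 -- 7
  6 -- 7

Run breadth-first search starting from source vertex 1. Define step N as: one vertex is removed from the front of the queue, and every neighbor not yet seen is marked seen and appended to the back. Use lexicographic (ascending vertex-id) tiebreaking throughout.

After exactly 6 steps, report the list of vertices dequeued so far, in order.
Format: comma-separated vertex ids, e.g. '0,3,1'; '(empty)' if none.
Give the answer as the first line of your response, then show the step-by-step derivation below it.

1,0,2,3,5,4

step 1: dequeue 1; queue=[0,2,3,5]; order=1
step 2: dequeue 0; queue=[2,3,5,4,6,7]; order=1,0
step 3: dequeue 2; queue=[3,5,4,6,7]; order=1,0,2
step 4: dequeue 3; queue=[5,4,6,7]; order=1,0,2,3
step 5: dequeue 5; queue=[4,6,7]; order=1,0,2,3,5
step 6: dequeue 4; queue=[6,7]; order=1,0,2,3,5,4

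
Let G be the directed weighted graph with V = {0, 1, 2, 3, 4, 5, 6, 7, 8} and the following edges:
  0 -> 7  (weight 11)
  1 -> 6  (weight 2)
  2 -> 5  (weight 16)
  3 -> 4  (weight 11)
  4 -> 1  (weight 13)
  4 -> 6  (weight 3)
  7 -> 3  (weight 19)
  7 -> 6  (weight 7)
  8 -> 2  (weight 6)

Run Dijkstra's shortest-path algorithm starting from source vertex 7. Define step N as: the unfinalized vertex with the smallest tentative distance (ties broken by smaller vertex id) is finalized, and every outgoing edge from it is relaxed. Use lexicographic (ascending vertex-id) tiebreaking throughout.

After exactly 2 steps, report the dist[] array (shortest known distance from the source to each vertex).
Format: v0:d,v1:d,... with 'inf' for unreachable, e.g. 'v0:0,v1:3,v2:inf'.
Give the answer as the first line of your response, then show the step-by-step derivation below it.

v0:inf,v1:inf,v2:inf,v3:19,v4:inf,v5:inf,v6:7,v7:0,v8:inf

step 1: dist = v0:inf,v1:inf,v2:inf,v3:19,v4:inf,v5:inf,v6:7,v7:0,v8:inf
step 2: dist = v0:inf,v1:inf,v2:inf,v3:19,v4:inf,v5:inf,v6:7,v7:0,v8:inf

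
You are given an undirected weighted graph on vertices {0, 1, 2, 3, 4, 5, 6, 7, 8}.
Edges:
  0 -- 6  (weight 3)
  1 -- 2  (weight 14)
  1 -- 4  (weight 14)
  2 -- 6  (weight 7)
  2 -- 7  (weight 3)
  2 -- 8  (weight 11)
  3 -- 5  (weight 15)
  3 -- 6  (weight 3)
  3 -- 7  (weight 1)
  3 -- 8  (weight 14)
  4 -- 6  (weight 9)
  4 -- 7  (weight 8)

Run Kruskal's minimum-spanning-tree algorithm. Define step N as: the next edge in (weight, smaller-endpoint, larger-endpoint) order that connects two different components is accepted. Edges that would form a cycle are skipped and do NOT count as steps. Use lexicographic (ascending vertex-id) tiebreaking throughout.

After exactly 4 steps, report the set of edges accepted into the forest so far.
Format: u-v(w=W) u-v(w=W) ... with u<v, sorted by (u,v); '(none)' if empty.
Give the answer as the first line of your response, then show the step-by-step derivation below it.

0-6(w=3) 2-7(w=3) 3-6(w=3) 3-7(w=1)

step 1: add edge 3-7 (w=1); MST = {3-7(w=1)}
step 2: add edge 0-6 (w=3); MST = {0-6(w=3) 3-7(w=1)}
step 3: add edge 2-7 (w=3); MST = {0-6(w=3) 2-7(w=3) 3-7(w=1)}
step 4: add edge 3-6 (w=3); MST = {0-6(w=3) 2-7(w=3) 3-6(w=3) 3-7(w=1)}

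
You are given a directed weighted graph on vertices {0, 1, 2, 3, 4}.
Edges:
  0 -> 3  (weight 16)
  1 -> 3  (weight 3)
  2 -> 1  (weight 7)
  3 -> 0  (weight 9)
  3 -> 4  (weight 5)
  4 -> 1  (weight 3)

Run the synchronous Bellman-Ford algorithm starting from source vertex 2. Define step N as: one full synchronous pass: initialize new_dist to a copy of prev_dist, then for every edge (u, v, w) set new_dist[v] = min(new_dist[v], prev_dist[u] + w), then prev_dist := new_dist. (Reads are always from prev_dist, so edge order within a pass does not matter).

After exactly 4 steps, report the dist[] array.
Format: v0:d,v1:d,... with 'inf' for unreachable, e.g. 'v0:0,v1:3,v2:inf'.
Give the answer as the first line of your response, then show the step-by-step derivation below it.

v0:19,v1:7,v2:0,v3:10,v4:15

step 1: dist = v0:inf,v1:7,v2:0,v3:inf,v4:inf
step 2: dist = v0:inf,v1:7,v2:0,v3:10,v4:inf
step 3: dist = v0:19,v1:7,v2:0,v3:10,v4:15
step 4: dist = v0:19,v1:7,v2:0,v3:10,v4:15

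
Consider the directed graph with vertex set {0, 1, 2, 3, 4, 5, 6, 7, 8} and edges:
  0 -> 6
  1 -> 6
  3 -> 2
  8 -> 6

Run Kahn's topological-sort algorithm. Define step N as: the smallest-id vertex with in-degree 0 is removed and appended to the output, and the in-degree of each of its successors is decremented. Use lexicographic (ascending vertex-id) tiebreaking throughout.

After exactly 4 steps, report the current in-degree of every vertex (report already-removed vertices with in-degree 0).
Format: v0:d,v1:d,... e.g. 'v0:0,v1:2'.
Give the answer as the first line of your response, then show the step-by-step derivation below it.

v0:0,v1:0,v2:0,v3:0,v4:0,v5:0,v6:1,v7:0,v8:0

step 1: output 0; order=[0]; indeg=(0,0,1,0,0,0,2,0,0)
step 2: output 1; order=[0,1]; indeg=(0,0,1,0,0,0,1,0,0)
step 3: output 3; order=[0,1,3]; indeg=(0,0,0,0,0,0,1,0,0)
step 4: output 2; order=[0,1,3,2]; indeg=(0,0,0,0,0,0,1,0,0)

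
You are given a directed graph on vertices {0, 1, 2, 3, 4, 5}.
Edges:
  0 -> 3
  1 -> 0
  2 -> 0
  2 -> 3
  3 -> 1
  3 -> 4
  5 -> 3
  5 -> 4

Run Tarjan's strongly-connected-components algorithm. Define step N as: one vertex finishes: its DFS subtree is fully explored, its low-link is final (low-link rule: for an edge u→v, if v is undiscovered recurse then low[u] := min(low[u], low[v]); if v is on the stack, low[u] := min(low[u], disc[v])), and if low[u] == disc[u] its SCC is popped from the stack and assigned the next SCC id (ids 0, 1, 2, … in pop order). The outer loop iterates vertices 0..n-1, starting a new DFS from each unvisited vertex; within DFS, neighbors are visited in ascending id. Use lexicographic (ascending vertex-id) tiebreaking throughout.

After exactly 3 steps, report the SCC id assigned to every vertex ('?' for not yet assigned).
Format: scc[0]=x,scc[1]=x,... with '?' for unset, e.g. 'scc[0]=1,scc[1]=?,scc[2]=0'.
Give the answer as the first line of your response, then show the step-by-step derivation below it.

scc[0]=?,scc[1]=?,scc[2]=?,scc[3]=?,scc[4]=0,scc[5]=?

step 1: low=(low[0]=0,low[1]=0,low[2]=?,low[3]=1,low[4]=?,low[5]=?); scc=(scc[0]=?,scc[1]=?,scc[2]=?,scc[3]=?,scc[4]=?,scc[5]=?)
step 2: low=(low[0]=0,low[1]=0,low[2]=?,low[3]=0,low[4]=3,low[5]=?); scc=(scc[0]=?,scc[1]=?,scc[2]=?,scc[3]=?,scc[4]=0,scc[5]=?)
step 3: low=(low[0]=0,low[1]=0,low[2]=?,low[3]=0,low[4]=3,low[5]=?); scc=(scc[0]=?,scc[1]=?,scc[2]=?,scc[3]=?,scc[4]=0,scc[5]=?)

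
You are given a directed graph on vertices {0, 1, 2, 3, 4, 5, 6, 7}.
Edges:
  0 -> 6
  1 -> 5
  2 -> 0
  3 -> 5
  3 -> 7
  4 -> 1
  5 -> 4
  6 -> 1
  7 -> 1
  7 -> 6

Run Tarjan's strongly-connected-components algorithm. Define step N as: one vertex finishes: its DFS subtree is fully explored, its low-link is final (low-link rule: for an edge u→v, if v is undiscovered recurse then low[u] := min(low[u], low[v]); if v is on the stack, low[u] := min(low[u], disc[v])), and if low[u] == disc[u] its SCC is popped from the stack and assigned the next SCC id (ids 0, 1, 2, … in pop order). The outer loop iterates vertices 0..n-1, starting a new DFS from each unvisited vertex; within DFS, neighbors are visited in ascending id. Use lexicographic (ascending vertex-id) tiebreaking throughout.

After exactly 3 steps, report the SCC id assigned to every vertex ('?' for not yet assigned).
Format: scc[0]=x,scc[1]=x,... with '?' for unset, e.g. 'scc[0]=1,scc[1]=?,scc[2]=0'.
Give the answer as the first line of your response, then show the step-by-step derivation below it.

scc[0]=?,scc[1]=0,scc[2]=?,scc[3]=?,scc[4]=0,scc[5]=0,scc[6]=?,scc[7]=?

step 1: low=(low[0]=0,low[1]=2,low[2]=?,low[3]=?,low[4]=2,low[5]=3,low[6]=1,low[7]=?); scc=(scc[0]=?,scc[1]=?,scc[2]=?,scc[3]=?,scc[4]=?,scc[5]=?,scc[6]=?,scc[7]=?)
step 2: low=(low[0]=0,low[1]=2,low[2]=?,low[3]=?,low[4]=2,low[5]=2,low[6]=1,low[7]=?); scc=(scc[0]=?,scc[1]=?,scc[2]=?,scc[3]=?,scc[4]=?,scc[5]=?,scc[6]=?,scc[7]=?)
step 3: low=(low[0]=0,low[1]=2,low[2]=?,low[3]=?,low[4]=2,low[5]=2,low[6]=1,low[7]=?); scc=(scc[0]=?,scc[1]=0,scc[2]=?,scc[3]=?,scc[4]=0,scc[5]=0,scc[6]=?,scc[7]=?)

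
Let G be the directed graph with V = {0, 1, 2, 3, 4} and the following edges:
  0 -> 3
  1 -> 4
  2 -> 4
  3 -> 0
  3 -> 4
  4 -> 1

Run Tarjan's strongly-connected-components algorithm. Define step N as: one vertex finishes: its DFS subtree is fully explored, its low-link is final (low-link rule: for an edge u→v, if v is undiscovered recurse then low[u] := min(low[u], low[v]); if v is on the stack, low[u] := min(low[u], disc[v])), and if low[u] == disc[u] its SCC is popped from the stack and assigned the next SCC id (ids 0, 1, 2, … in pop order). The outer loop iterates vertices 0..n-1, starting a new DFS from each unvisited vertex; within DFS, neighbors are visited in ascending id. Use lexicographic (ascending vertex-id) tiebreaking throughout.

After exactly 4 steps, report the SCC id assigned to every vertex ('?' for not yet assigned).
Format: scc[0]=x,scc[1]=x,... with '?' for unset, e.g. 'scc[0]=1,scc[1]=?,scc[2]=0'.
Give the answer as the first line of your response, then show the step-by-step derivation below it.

scc[0]=1,scc[1]=0,scc[2]=?,scc[3]=1,scc[4]=0

step 1: low=(low[0]=0,low[1]=2,low[2]=?,low[3]=0,low[4]=2); scc=(scc[0]=?,scc[1]=?,scc[2]=?,scc[3]=?,scc[4]=?)
step 2: low=(low[0]=0,low[1]=2,low[2]=?,low[3]=0,low[4]=2); scc=(scc[0]=?,scc[1]=0,scc[2]=?,scc[3]=?,scc[4]=0)
step 3: low=(low[0]=0,low[1]=2,low[2]=?,low[3]=0,low[4]=2); scc=(scc[0]=?,scc[1]=0,scc[2]=?,scc[3]=?,scc[4]=0)
step 4: low=(low[0]=0,low[1]=2,low[2]=?,low[3]=0,low[4]=2); scc=(scc[0]=1,scc[1]=0,scc[2]=?,scc[3]=1,scc[4]=0)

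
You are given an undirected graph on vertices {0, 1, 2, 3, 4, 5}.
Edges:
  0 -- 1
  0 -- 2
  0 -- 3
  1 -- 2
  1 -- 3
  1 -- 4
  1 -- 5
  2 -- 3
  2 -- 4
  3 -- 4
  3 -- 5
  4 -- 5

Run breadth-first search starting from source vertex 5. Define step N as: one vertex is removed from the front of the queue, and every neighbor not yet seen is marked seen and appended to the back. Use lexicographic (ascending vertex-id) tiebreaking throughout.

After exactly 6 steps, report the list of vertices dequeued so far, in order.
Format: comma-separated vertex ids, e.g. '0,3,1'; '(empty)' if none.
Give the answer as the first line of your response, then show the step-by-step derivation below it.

5,1,3,4,0,2

step 1: dequeue 5; queue=[1,3,4]; order=5
step 2: dequeue 1; queue=[3,4,0,2]; order=5,1
step 3: dequeue 3; queue=[4,0,2]; order=5,1,3
step 4: dequeue 4; queue=[0,2]; order=5,1,3,4
step 5: dequeue 0; queue=[2]; order=5,1,3,4,0
step 6: dequeue 2; queue=[(empty)]; order=5,1,3,4,0,2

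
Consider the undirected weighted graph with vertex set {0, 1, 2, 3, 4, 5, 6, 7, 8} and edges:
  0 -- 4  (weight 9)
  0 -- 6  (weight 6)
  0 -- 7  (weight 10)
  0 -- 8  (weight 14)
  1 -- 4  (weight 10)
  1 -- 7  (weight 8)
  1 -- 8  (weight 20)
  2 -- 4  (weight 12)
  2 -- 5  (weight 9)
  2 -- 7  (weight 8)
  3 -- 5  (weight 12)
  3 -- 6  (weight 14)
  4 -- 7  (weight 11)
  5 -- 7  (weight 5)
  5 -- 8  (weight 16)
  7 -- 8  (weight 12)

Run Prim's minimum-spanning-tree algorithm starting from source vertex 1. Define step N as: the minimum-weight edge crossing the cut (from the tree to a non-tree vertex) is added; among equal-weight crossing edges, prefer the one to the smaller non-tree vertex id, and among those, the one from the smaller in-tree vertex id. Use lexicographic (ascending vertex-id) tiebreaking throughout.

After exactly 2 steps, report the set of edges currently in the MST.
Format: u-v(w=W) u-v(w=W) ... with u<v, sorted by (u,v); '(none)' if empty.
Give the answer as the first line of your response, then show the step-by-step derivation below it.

1-7(w=8) 5-7(w=5)

step 1: add edge 1-7 (w=8); MST = {1-7(w=8)}
step 2: add edge 5-7 (w=5); MST = {1-7(w=8) 5-7(w=5)}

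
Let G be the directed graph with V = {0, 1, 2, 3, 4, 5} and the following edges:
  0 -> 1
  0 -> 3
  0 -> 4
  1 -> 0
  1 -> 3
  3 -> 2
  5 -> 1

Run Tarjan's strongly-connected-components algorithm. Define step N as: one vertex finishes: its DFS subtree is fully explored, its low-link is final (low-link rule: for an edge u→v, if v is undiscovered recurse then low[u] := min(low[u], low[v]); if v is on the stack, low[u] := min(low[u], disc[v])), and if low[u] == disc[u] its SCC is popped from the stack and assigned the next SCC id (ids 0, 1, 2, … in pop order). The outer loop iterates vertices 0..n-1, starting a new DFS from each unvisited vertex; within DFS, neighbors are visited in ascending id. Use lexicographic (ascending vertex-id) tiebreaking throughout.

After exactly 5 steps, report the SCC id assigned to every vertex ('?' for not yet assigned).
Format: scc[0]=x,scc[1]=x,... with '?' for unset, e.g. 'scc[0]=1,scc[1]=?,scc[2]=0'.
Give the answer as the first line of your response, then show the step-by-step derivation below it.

scc[0]=3,scc[1]=3,scc[2]=0,scc[3]=1,scc[4]=2,scc[5]=?

step 1: low=(low[0]=0,low[1]=0,low[2]=3,low[3]=2,low[4]=?,low[5]=?); scc=(scc[0]=?,scc[1]=?,scc[2]=0,scc[3]=?,scc[4]=?,scc[5]=?)
step 2: low=(low[0]=0,low[1]=0,low[2]=3,low[3]=2,low[4]=?,low[5]=?); scc=(scc[0]=?,scc[1]=?,scc[2]=0,scc[3]=1,scc[4]=?,scc[5]=?)
step 3: low=(low[0]=0,low[1]=0,low[2]=3,low[3]=2,low[4]=?,low[5]=?); scc=(scc[0]=?,scc[1]=?,scc[2]=0,scc[3]=1,scc[4]=?,scc[5]=?)
step 4: low=(low[0]=0,low[1]=0,low[2]=3,low[3]=2,low[4]=4,low[5]=?); scc=(scc[0]=?,scc[1]=?,scc[2]=0,scc[3]=1,scc[4]=2,scc[5]=?)
step 5: low=(low[0]=0,low[1]=0,low[2]=3,low[3]=2,low[4]=4,low[5]=?); scc=(scc[0]=3,scc[1]=3,scc[2]=0,scc[3]=1,scc[4]=2,scc[5]=?)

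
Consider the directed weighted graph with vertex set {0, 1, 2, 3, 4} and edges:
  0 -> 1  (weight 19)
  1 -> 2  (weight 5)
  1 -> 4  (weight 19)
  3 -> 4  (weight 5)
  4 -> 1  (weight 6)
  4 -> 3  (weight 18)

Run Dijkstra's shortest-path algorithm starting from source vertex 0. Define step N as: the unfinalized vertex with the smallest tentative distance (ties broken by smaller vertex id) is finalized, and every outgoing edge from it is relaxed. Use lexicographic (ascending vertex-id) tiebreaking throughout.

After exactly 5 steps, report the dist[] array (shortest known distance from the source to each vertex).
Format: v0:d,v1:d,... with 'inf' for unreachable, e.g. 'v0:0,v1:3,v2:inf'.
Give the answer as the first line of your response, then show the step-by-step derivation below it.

v0:0,v1:19,v2:24,v3:56,v4:38

step 1: dist = v0:0,v1:19,v2:inf,v3:inf,v4:inf
step 2: dist = v0:0,v1:19,v2:24,v3:inf,v4:38
step 3: dist = v0:0,v1:19,v2:24,v3:inf,v4:38
step 4: dist = v0:0,v1:19,v2:24,v3:56,v4:38
step 5: dist = v0:0,v1:19,v2:24,v3:56,v4:38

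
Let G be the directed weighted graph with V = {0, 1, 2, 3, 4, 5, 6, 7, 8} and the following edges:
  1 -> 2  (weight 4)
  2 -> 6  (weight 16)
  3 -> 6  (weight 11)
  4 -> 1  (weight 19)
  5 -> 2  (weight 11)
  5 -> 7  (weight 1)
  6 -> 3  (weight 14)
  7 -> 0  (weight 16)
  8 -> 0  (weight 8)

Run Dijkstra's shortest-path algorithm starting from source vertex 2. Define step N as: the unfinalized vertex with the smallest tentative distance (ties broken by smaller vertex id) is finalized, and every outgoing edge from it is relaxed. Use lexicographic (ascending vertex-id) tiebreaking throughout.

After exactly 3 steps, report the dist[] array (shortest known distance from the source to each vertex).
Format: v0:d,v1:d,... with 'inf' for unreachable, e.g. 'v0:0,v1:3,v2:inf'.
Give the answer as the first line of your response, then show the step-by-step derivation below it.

v0:inf,v1:inf,v2:0,v3:30,v4:inf,v5:inf,v6:16,v7:inf,v8:inf

step 1: dist = v0:inf,v1:inf,v2:0,v3:inf,v4:inf,v5:inf,v6:16,v7:inf,v8:inf
step 2: dist = v0:inf,v1:inf,v2:0,v3:30,v4:inf,v5:inf,v6:16,v7:inf,v8:inf
step 3: dist = v0:inf,v1:inf,v2:0,v3:30,v4:inf,v5:inf,v6:16,v7:inf,v8:inf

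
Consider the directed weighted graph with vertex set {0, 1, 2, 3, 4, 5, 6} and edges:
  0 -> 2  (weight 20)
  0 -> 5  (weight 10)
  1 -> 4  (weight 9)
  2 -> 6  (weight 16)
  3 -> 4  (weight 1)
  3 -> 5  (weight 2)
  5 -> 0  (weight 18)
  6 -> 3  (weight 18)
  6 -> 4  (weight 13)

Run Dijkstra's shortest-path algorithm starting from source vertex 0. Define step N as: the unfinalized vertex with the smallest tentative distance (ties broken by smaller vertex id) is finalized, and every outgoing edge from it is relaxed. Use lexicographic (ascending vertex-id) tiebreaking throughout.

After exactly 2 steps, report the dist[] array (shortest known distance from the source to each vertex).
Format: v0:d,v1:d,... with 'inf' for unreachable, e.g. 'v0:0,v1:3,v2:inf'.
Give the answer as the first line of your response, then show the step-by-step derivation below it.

v0:0,v1:inf,v2:20,v3:inf,v4:inf,v5:10,v6:inf

step 1: dist = v0:0,v1:inf,v2:20,v3:inf,v4:inf,v5:10,v6:inf
step 2: dist = v0:0,v1:inf,v2:20,v3:inf,v4:inf,v5:10,v6:inf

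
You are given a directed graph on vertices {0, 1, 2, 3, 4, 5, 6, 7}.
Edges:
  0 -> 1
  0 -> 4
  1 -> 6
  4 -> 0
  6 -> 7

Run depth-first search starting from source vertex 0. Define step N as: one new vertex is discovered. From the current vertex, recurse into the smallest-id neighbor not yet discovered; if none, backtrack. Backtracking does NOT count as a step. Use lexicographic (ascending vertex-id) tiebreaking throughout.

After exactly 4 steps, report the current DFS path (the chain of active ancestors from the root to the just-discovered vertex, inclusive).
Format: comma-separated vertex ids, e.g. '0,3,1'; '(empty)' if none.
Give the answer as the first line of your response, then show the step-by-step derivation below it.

0,1,6,7

step 1: discover 0; path=0; order=0
step 2: discover 1; path=0>1; order=0,1
step 3: discover 6; path=0>1>6; order=0,1,6
step 4: discover 7; path=0>1>6>7; order=0,1,6,7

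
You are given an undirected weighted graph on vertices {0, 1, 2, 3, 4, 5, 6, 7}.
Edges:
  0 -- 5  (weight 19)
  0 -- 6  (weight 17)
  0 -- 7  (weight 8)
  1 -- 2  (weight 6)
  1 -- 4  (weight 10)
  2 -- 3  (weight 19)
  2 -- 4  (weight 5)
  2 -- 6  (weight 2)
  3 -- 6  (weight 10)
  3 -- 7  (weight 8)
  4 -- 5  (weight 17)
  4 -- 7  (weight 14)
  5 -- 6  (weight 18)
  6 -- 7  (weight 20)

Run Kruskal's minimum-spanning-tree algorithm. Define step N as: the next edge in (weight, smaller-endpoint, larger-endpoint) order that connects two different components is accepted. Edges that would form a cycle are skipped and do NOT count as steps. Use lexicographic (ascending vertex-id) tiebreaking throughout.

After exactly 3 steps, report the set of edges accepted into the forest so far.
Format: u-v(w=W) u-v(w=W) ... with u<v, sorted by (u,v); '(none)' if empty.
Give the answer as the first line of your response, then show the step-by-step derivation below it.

1-2(w=6) 2-4(w=5) 2-6(w=2)

step 1: add edge 2-6 (w=2); MST = {2-6(w=2)}
step 2: add edge 2-4 (w=5); MST = {2-4(w=5) 2-6(w=2)}
step 3: add edge 1-2 (w=6); MST = {1-2(w=6) 2-4(w=5) 2-6(w=2)}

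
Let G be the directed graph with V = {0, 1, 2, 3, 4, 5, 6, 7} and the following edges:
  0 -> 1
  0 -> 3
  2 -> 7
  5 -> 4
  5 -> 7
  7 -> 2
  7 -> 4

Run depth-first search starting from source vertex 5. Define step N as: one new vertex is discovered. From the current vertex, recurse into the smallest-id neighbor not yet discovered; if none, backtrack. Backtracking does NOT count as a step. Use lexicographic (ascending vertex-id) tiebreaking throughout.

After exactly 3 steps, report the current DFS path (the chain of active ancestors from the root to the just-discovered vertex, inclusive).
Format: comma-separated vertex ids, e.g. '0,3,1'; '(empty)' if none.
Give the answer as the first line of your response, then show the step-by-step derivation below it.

5,7

step 1: discover 5; path=5; order=5
step 2: discover 4; path=5>4; order=5,4
step 3: discover 7; path=5>7; order=5,4,7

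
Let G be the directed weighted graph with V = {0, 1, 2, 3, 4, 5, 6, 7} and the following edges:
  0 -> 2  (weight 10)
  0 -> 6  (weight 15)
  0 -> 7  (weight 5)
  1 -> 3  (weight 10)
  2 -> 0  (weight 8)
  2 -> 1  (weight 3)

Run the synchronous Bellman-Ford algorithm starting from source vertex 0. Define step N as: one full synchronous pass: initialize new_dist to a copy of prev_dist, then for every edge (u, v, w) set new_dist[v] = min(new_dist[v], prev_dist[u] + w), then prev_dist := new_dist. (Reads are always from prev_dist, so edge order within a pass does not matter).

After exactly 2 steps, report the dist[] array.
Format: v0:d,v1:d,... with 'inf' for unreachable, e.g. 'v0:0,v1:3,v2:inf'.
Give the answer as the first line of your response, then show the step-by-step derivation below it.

v0:0,v1:13,v2:10,v3:inf,v4:inf,v5:inf,v6:15,v7:5

step 1: dist = v0:0,v1:inf,v2:10,v3:inf,v4:inf,v5:inf,v6:15,v7:5
step 2: dist = v0:0,v1:13,v2:10,v3:inf,v4:inf,v5:inf,v6:15,v7:5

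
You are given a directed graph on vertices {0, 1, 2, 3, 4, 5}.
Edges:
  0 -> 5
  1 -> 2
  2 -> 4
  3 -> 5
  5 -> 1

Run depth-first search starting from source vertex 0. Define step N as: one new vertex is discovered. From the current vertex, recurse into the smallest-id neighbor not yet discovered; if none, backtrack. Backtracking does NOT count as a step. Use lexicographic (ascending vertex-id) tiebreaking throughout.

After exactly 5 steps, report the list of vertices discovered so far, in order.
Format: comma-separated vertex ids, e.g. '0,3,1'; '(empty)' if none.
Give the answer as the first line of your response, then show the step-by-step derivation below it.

0,5,1,2,4

step 1: discover 0; path=0; order=0
step 2: discover 5; path=0>5; order=0,5
step 3: discover 1; path=0>5>1; order=0,5,1
step 4: discover 2; path=0>5>1>2; order=0,5,1,2
step 5: discover 4; path=0>5>1>2>4; order=0,5,1,2,4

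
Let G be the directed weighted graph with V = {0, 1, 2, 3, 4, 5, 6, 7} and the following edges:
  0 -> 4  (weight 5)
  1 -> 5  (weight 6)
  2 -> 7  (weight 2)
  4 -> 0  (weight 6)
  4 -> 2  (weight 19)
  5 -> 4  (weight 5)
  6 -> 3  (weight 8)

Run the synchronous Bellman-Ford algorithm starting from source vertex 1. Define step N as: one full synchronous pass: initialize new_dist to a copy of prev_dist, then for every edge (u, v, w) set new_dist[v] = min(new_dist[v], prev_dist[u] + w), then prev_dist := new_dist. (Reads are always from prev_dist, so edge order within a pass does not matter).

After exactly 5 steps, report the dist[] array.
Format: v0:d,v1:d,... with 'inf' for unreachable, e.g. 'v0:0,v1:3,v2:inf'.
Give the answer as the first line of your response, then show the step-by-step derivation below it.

v0:17,v1:0,v2:30,v3:inf,v4:11,v5:6,v6:inf,v7:32

step 1: dist = v0:inf,v1:0,v2:inf,v3:inf,v4:inf,v5:6,v6:inf,v7:inf
step 2: dist = v0:inf,v1:0,v2:inf,v3:inf,v4:11,v5:6,v6:inf,v7:inf
step 3: dist = v0:17,v1:0,v2:30,v3:inf,v4:11,v5:6,v6:inf,v7:inf
step 4: dist = v0:17,v1:0,v2:30,v3:inf,v4:11,v5:6,v6:inf,v7:32
step 5: dist = v0:17,v1:0,v2:30,v3:inf,v4:11,v5:6,v6:inf,v7:32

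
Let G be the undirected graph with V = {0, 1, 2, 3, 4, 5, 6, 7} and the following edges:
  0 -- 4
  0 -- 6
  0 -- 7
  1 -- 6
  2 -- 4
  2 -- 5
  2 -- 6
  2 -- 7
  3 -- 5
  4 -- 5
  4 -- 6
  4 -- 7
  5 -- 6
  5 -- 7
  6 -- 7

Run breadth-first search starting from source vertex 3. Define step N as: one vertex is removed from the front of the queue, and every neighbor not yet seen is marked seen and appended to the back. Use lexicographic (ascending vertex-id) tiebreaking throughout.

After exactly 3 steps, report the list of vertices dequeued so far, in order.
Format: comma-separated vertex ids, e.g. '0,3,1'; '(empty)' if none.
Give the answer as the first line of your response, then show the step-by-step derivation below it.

3,5,2

step 1: dequeue 3; queue=[5]; order=3
step 2: dequeue 5; queue=[2,4,6,7]; order=3,5
step 3: dequeue 2; queue=[4,6,7]; order=3,5,2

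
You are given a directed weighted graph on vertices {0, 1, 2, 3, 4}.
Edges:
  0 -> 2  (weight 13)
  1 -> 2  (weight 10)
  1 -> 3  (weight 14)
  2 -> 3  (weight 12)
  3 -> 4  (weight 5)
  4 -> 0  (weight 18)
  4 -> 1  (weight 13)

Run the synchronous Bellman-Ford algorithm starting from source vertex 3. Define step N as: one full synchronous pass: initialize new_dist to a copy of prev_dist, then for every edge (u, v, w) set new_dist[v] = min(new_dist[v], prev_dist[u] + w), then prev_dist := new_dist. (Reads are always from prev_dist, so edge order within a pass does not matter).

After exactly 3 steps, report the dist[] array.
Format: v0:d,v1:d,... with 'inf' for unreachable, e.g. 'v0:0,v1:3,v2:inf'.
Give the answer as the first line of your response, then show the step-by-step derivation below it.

v0:23,v1:18,v2:28,v3:0,v4:5

step 1: dist = v0:inf,v1:inf,v2:inf,v3:0,v4:5
step 2: dist = v0:23,v1:18,v2:inf,v3:0,v4:5
step 3: dist = v0:23,v1:18,v2:28,v3:0,v4:5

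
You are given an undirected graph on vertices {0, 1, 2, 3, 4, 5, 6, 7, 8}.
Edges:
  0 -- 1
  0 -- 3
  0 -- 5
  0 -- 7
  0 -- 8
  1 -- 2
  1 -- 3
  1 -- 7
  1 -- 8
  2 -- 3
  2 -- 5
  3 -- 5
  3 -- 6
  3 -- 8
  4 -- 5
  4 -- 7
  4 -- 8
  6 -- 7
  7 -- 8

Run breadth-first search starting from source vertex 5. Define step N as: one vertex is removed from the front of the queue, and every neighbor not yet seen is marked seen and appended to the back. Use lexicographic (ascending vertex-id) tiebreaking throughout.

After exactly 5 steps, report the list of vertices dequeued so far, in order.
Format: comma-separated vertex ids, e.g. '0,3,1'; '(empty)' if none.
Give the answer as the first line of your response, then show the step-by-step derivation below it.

5,0,2,3,4

step 1: dequeue 5; queue=[0,2,3,4]; order=5
step 2: dequeue 0; queue=[2,3,4,1,7,8]; order=5,0
step 3: dequeue 2; queue=[3,4,1,7,8]; order=5,0,2
step 4: dequeue 3; queue=[4,1,7,8,6]; order=5,0,2,3
step 5: dequeue 4; queue=[1,7,8,6]; order=5,0,2,3,4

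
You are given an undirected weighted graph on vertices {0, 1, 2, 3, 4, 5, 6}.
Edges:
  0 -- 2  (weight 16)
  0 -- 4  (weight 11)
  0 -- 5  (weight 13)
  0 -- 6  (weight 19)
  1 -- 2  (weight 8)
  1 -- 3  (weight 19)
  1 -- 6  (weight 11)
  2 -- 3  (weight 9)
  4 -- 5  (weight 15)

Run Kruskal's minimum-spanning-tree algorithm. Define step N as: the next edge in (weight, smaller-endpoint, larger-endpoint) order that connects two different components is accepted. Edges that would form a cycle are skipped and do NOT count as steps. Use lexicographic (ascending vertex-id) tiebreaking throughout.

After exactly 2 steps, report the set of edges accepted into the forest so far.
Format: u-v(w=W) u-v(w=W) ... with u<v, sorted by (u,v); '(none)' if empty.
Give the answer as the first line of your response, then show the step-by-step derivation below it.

1-2(w=8) 2-3(w=9)

step 1: add edge 1-2 (w=8); MST = {1-2(w=8)}
step 2: add edge 2-3 (w=9); MST = {1-2(w=8) 2-3(w=9)}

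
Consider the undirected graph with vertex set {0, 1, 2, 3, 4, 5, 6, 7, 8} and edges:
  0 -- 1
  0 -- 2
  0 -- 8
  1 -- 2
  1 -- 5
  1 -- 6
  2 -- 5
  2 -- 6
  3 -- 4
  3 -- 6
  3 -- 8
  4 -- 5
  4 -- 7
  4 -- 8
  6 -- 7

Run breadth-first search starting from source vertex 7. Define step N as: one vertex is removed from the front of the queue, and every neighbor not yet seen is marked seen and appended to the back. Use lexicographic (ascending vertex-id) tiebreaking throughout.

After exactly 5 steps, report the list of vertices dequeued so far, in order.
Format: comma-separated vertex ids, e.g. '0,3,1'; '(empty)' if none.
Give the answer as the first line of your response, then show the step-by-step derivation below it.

7,4,6,3,5

step 1: dequeue 7; queue=[4,6]; order=7
step 2: dequeue 4; queue=[6,3,5,8]; order=7,4
step 3: dequeue 6; queue=[3,5,8,1,2]; order=7,4,6
step 4: dequeue 3; queue=[5,8,1,2]; order=7,4,6,3
step 5: dequeue 5; queue=[8,1,2]; order=7,4,6,3,5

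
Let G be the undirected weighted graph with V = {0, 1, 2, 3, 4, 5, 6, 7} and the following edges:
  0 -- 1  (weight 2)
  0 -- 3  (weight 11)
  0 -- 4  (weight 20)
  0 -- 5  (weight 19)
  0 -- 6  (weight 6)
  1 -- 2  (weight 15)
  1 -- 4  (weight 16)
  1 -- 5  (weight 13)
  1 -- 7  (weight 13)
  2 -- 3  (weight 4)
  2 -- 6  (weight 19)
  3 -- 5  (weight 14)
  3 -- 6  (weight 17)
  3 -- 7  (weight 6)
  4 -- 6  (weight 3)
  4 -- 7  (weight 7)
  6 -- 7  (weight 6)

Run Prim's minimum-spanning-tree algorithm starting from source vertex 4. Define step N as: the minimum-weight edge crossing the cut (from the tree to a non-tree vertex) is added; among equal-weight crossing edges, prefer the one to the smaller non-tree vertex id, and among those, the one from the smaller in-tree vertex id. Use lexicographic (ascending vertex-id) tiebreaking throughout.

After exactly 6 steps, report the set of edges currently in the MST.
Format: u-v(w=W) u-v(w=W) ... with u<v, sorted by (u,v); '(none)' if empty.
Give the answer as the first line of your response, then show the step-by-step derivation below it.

0-1(w=2) 0-6(w=6) 2-3(w=4) 3-7(w=6) 4-6(w=3) 6-7(w=6)

step 1: add edge 4-6 (w=3); MST = {4-6(w=3)}
step 2: add edge 0-6 (w=6); MST = {0-6(w=6) 4-6(w=3)}
step 3: add edge 0-1 (w=2); MST = {0-1(w=2) 0-6(w=6) 4-6(w=3)}
step 4: add edge 6-7 (w=6); MST = {0-1(w=2) 0-6(w=6) 4-6(w=3) 6-7(w=6)}
step 5: add edge 3-7 (w=6); MST = {0-1(w=2) 0-6(w=6) 3-7(w=6) 4-6(w=3) 6-7(w=6)}
step 6: add edge 2-3 (w=4); MST = {0-1(w=2) 0-6(w=6) 2-3(w=4) 3-7(w=6) 4-6(w=3) 6-7(w=6)}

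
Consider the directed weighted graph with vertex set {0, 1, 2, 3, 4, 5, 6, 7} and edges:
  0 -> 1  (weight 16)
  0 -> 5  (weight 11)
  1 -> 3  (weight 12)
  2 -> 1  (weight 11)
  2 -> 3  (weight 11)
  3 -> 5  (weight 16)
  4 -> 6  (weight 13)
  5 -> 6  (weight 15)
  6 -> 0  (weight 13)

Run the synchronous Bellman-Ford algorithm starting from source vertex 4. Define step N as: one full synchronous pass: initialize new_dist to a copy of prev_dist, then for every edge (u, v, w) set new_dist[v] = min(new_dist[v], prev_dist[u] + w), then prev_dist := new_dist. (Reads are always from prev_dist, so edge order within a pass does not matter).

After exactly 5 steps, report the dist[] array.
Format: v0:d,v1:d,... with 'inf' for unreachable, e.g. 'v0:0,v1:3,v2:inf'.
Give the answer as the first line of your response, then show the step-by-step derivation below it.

v0:26,v1:42,v2:inf,v3:54,v4:0,v5:37,v6:13,v7:inf

step 1: dist = v0:inf,v1:inf,v2:inf,v3:inf,v4:0,v5:inf,v6:13,v7:inf
step 2: dist = v0:26,v1:inf,v2:inf,v3:inf,v4:0,v5:inf,v6:13,v7:inf
step 3: dist = v0:26,v1:42,v2:inf,v3:inf,v4:0,v5:37,v6:13,v7:inf
step 4: dist = v0:26,v1:42,v2:inf,v3:54,v4:0,v5:37,v6:13,v7:inf
step 5: dist = v0:26,v1:42,v2:inf,v3:54,v4:0,v5:37,v6:13,v7:inf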